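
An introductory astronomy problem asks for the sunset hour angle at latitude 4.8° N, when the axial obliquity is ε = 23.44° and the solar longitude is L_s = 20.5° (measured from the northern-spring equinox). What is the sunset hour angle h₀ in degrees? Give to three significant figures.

Solar declination: sin δ = sin ε · sin L_s = sin 23.44° × sin 20.5° = 0.13931, so δ = +8.008°.
cos h₀ = −tan ϕ · tan δ = −tan(+4.8°) × tan(+8.008°) = -0.0118, so h₀ = 1.5826 rad = 90.68°.

h₀ = 90.7°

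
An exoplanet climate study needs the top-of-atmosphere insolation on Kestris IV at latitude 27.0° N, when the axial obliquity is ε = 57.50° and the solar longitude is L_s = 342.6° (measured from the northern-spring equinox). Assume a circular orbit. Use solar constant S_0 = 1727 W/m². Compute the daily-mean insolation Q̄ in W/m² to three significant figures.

Q̄ ≈ 379 W/m²

Solar declination: sin δ = sin ε · sin L_s = sin 57.50° × sin 342.6° = -0.25221, so δ = -14.608°.
cos h₀ = −tan(+27.0°) tan(-14.608°) = 0.1328, h₀ = 1.4376 rad.
Bracket: h₀ sin ϕ sin δ + cos ϕ cos δ sin h₀ = 1.4376×0.45399×-0.25221 + 0.89101×0.96767×0.99114 = -0.164606 + 0.854565 = 0.689959.
Q̄ = (S_0/π) × [bracket] = (1727/π) × 0.689959 = 379.3 W/m².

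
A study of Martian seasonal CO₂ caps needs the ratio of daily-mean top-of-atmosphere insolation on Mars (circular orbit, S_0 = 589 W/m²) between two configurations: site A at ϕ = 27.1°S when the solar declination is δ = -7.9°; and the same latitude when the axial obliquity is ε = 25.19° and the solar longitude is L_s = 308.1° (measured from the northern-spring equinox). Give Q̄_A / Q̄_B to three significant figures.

Q̄_A / Q̄_B ≈ 0.899

— Configuration A (ϕ=-27.1°):
cos h₀ = −tan(-27.1°) tan(-7.900°) = -0.0710, h₀ = 1.6419 rad.
Bracket: h₀ sin ϕ sin δ + cos ϕ cos δ sin h₀ = 1.6419×-0.45554×-0.13744 + 0.89021×0.99051×0.99748 = 0.102798 + 0.879540 = 0.982338.
Q̄ = (S_0/π) × [bracket] = (589/π) × 0.982338 = 184.17 W/m².
— Configuration B (ϕ=-27.1°):
Solar declination: sin δ = sin ε · sin L_s = sin 25.19° × sin 308.1° = -0.33494, so δ = -19.569°.
cos h₀ = −tan(-27.1°) tan(-19.569°) = -0.1819, h₀ = 1.7537 rad.
Bracket: h₀ sin ϕ sin δ + cos ϕ cos δ sin h₀ = 1.7537×-0.45554×-0.33494 + 0.89021×0.94224×0.98332 = 0.267577 + 0.824800 = 1.092377.
Q̄ = (S_0/π) × [bracket] = (589/π) × 1.092377 = 204.80 W/m².
Ratio Q̄_A / Q̄_B = 184.17 / 204.80 = 0.8993.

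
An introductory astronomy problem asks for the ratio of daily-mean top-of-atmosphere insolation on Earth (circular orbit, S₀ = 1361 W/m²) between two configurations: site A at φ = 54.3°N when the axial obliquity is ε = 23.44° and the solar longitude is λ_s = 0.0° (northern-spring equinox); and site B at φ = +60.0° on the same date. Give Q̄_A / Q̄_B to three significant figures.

— Configuration A (φ=+54.3°):
Solar declination: sin δ = sin ε · sin λ_s = sin 23.44° × sin 0.0° = 0.00000, so δ = +0.000°.
cos H₀ = −tan(+54.3°) tan(+0.000°) = -0.0000, H₀ = 1.5708 rad.
Bracket: H₀ sin φ sin δ + cos φ cos δ sin H₀ = 1.5708×0.81208×0.00000 + 0.58354×1.00000×1.00000 = 0.000000 + 0.583540 = 0.583540.
Q̄ = (S₀/π) × [bracket] = (1361/π) × 0.583540 = 252.80 W/m².
— Configuration B (φ=+60.0°):
cos H₀ = −tan(+60.0°) tan(+0.000°) = -0.0000, H₀ = 1.5708 rad.
Bracket: H₀ sin φ sin δ + cos φ cos δ sin H₀ = 1.5708×0.86603×0.00000 + 0.50000×1.00000×1.00000 = 0.000000 + 0.500000 = 0.500000.
Q̄ = (S₀/π) × [bracket] = (1361/π) × 0.500000 = 216.61 W/m².
Ratio Q̄_A / Q̄_B = 252.80 / 216.61 = 1.167.

Q̄_A / Q̄_B ≈ 1.17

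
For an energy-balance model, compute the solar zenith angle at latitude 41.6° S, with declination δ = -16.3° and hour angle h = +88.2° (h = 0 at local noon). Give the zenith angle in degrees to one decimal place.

θ_z = 77.9°

cos θ_z = sin φ sin δ + cos φ cos δ cos h = 0.186342 + 0.022545 = 0.208887.
θ_z = arccos(0.208887) = 77.9°.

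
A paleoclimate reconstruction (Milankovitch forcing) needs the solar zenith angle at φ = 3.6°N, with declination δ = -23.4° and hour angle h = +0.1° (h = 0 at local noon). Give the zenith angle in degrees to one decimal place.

θ_z = 27.0°

cos θ_z = sin φ sin δ + cos φ cos δ cos h = -0.024937 + 0.915942 = 0.891005.
θ_z = arccos(0.891005) = 27.0°.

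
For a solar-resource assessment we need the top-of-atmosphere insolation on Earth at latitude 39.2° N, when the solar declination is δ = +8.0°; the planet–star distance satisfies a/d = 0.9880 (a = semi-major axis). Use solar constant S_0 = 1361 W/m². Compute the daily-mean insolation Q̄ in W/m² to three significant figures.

Q̄ ≈ 385 W/m²

cos h₀ = −tan(+39.2°) tan(+8.000°) = -0.1146, h₀ = 1.6857 rad.
Bracket: h₀ sin ϕ sin δ + cos ϕ cos δ sin h₀ = 1.6857×0.63203×0.13917 + 0.77494×0.99027×0.99341 = 0.148274 + 0.762343 = 0.910617.
Inverse-square distance factor (a/d)² = 0.9880² = 0.976144.
Q̄ = (S_0/π) × 0.976144 × [bracket] = (1361/π) × 0.976144 × 0.910617 = 385.1 W/m².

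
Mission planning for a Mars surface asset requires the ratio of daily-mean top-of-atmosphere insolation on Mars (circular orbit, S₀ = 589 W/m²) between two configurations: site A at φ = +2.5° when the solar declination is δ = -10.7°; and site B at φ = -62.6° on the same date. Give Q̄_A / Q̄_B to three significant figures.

Q̄_A / Q̄_B ≈ 1.31

— Configuration A (φ=+2.5°):
cos H₀ = −tan(+2.5°) tan(-10.700°) = 0.0082, H₀ = 1.5625 rad.
Bracket: H₀ sin φ sin δ + cos φ cos δ sin H₀ = 1.5625×0.04362×-0.18567 + 0.99905×0.98261×0.99997 = -0.012655 + 0.981647 = 0.968992.
Q̄ = (S₀/π) × [bracket] = (589/π) × 0.968992 = 181.67 W/m².
— Configuration B (φ=-62.6°):
cos H₀ = −tan(-62.6°) tan(-10.700°) = -0.3645, H₀ = 1.9439 rad.
Bracket: H₀ sin φ sin δ + cos φ cos δ sin H₀ = 1.9439×-0.88782×-0.18567 + 0.46020×0.98261×0.93119 = 0.320435 + 0.421081 = 0.741516.
Q̄ = (S₀/π) × [bracket] = (589/π) × 0.741516 = 139.02 W/m².
Ratio Q̄_A / Q̄_B = 181.67 / 139.02 = 1.307.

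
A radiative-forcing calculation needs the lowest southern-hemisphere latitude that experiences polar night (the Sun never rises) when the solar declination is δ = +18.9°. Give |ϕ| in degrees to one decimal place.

|ϕ| = 71.1°

Polar night requires cos h₀ = −tan ϕ tan δ ≥ 1, i.e. tan ϕ tan δ ≤ −1.
The boundary is |tan ϕ| · |tan δ| = 1, so |ϕ| = 90° − |δ| = 90° − 18.9° = 71.1° in the southern hemisphere.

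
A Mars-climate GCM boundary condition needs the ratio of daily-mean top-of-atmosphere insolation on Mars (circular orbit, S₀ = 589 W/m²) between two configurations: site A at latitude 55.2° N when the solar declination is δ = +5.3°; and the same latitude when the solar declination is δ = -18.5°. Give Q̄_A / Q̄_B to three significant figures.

— Configuration A (φ=+55.2°):
cos H₀ = −tan(+55.2°) tan(+5.300°) = -0.1335, H₀ = 1.7047 rad.
Bracket: H₀ sin φ sin δ + cos φ cos δ sin H₀ = 1.7047×0.82115×0.09237 + 0.57071×0.99572×0.99105 = 0.129301 + 0.563181 = 0.692482.
Q̄ = (S₀/π) × [bracket] = (589/π) × 0.692482 = 129.83 W/m².
— Configuration B (φ=+55.2°):
cos H₀ = −tan(+55.2°) tan(-18.500°) = 0.4814, H₀ = 1.0685 rad.
Bracket: H₀ sin φ sin δ + cos φ cos δ sin H₀ = 1.0685×0.82115×-0.31730 + 0.57071×0.94832×0.87649 = -0.278399 + 0.474370 = 0.195971.
Q̄ = (S₀/π) × [bracket] = (589/π) × 0.195971 = 36.742 W/m².
Ratio Q̄_A / Q̄_B = 129.83 / 36.742 = 3.534.

Q̄_A / Q̄_B ≈ 3.53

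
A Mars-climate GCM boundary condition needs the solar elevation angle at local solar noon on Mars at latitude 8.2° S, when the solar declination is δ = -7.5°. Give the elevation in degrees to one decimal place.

At local noon the hour angle is zero, so the zenith angle equals |φ − δ| = |-8.2° − (-7.500°)| = 0.700°.
Elevation = 90° − 0.700° = 89.3°.

89.3°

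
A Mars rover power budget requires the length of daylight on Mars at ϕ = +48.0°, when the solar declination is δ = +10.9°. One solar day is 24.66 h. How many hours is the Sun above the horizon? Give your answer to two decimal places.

14.02 h

cos h₀ = −tan ϕ · tan δ = −tan(+48.0°) × tan(+10.900°) = -0.2139, so h₀ = 1.7863 rad = 102.35°.
Daylight = 2h₀/(2π) × 24.66 h = (1.7863/π) × 24.66 = 14.02 h.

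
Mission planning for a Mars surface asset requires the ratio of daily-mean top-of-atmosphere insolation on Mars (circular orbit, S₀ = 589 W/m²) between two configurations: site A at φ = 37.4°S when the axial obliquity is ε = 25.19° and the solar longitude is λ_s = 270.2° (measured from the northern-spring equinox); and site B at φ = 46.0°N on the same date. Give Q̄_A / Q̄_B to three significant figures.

Q̄_A / Q̄_B ≈ 5.24

— Configuration A (φ=-37.4°):
Solar declination: sin δ = sin ε · sin λ_s = sin 25.19° × sin 270.2° = -0.42562, so δ = -25.190°.
cos H₀ = −tan(-37.4°) tan(-25.190°) = -0.3596, H₀ = 1.9386 rad.
Bracket: H₀ sin φ sin δ + cos φ cos δ sin H₀ = 1.9386×-0.60738×-0.42562 + 0.79441×0.90490×0.93310 = 0.501153 + 0.670770 = 1.171923.
Q̄ = (S₀/π) × [bracket] = (589/π) × 1.171923 = 219.72 W/m².
— Configuration B (φ=+46.0°):
cos H₀ = −tan(+46.0°) tan(-25.190°) = 0.4871, H₀ = 1.0621 rad.
Bracket: H₀ sin φ sin δ + cos φ cos δ sin H₀ = 1.0621×0.71934×-0.42562 + 0.69466×0.90490×0.87337 = -0.325178 + 0.548998 = 0.223820.
Q̄ = (S₀/π) × [bracket] = (589/π) × 0.223820 = 41.963 W/m².
Ratio Q̄_A / Q̄_B = 219.72 / 41.963 = 5.236.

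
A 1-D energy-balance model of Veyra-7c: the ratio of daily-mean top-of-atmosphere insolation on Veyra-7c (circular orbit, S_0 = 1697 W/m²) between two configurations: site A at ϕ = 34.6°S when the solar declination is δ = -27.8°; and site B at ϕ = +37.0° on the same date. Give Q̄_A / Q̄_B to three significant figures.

Q̄_A / Q̄_B ≈ 3.70

— Configuration A (ϕ=-34.6°):
cos h₀ = −tan(-34.6°) tan(-27.800°) = -0.3637, h₀ = 1.9431 rad.
Bracket: h₀ sin ϕ sin δ + cos ϕ cos δ sin h₀ = 1.9431×-0.56784×-0.46639 + 0.82314×0.88458×0.93151 = 0.514601 + 0.678263 = 1.192864.
Q̄ = (S_0/π) × [bracket] = (1697/π) × 1.192864 = 644.35 W/m².
— Configuration B (ϕ=+37.0°):
cos h₀ = −tan(+37.0°) tan(-27.800°) = 0.3973, h₀ = 1.1622 rad.
Bracket: h₀ sin ϕ sin δ + cos ϕ cos δ sin h₀ = 1.1622×0.60182×-0.46639 + 0.79864×0.88458×0.91769 = -0.326210 + 0.648312 = 0.322102.
Q̄ = (S_0/π) × [bracket] = (1697/π) × 0.322102 = 173.99 W/m².
Ratio Q̄_A / Q̄_B = 644.35 / 173.99 = 3.703.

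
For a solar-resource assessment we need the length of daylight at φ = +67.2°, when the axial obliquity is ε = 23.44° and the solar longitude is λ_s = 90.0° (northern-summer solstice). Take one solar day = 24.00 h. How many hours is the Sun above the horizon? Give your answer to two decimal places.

24.00 h

Solar declination: sin δ = sin ε · sin λ_s = sin 23.44° × sin 90.0° = 0.39779, so δ = +23.440°.
Sunrise equation: cos H₀ = −tan φ · tan δ = -1.0314 ≤ −1, so the Sun never sets (polar day) and H₀ = π.
Daylight = 2H₀/(2π) × 24.00 h = (3.1416/π) × 24.00 = 24.00 h.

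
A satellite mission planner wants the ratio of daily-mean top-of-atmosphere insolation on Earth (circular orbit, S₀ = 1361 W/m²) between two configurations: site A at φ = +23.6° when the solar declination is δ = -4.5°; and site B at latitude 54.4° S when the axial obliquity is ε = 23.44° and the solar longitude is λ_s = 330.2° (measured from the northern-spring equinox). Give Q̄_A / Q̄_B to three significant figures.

Q̄_A / Q̄_B ≈ 1.02

— Configuration A (φ=+23.6°):
cos H₀ = −tan(+23.6°) tan(-4.500°) = 0.0344, H₀ = 1.5364 rad.
Bracket: H₀ sin φ sin δ + cos φ cos δ sin H₀ = 1.5364×0.40035×-0.07846 + 0.91636×0.99692×0.99941 = -0.048261 + 0.912999 = 0.864738.
Q̄ = (S₀/π) × [bracket] = (1361/π) × 0.864738 = 374.62 W/m².
— Configuration B (φ=-54.4°):
Solar declination: sin δ = sin ε · sin λ_s = sin 23.44° × sin 330.2° = -0.19769, so δ = -11.402°.
cos H₀ = −tan(-54.4°) tan(-11.402°) = -0.2817, H₀ = 1.8564 rad.
Bracket: H₀ sin φ sin δ + cos φ cos δ sin H₀ = 1.8564×-0.81310×-0.19769 + 0.58212×0.98026×0.95951 = 0.298401 + 0.547524 = 0.845925.
Q̄ = (S₀/π) × [bracket] = (1361/π) × 0.845925 = 366.47 W/m².
Ratio Q̄_A / Q̄_B = 374.62 / 366.47 = 1.022.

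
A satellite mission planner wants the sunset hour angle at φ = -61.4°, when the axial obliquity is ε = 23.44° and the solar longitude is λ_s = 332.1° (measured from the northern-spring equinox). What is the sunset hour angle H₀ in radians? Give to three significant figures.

H₀ = 1.93 rad

Solar declination: sin δ = sin ε · sin λ_s = sin 23.44° × sin 332.1° = -0.18614, so δ = -10.727°.
cos H₀ = −tan φ · tan δ = −tan(-61.4°) × tan(-10.727°) = -0.3475, so H₀ = 1.9257 rad = 110.33°.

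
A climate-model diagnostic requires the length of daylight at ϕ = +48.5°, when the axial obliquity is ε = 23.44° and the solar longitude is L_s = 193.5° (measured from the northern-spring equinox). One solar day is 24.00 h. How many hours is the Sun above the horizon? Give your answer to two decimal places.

Solar declination: sin δ = sin ε · sin L_s = sin 23.44° × sin 193.5° = -0.09286, so δ = -5.328°.
cos h₀ = −tan ϕ · tan δ = −tan(+48.5°) × tan(-5.328°) = 0.1054, so h₀ = 1.4652 rad = 83.95°.
Daylight = 2h₀/(2π) × 24.00 h = (1.4652/π) × 24.00 = 11.19 h.

11.19 h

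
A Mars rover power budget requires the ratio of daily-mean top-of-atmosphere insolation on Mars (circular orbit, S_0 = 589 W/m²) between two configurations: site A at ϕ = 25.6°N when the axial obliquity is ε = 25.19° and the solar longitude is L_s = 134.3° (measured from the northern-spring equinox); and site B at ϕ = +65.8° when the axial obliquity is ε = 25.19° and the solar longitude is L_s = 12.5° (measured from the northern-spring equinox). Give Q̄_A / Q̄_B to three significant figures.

Q̄_A / Q̄_B ≈ 1.96

— Configuration A (ϕ=+25.6°):
Solar declination: sin δ = sin ε · sin L_s = sin 25.19° × sin 134.3° = 0.30461, so δ = +17.735°.
cos h₀ = −tan(+25.6°) tan(+17.735°) = -0.1532, h₀ = 1.7246 rad.
Bracket: h₀ sin ϕ sin δ + cos ϕ cos δ sin h₀ = 1.7246×0.43209×0.30461 + 0.90183×0.95248×0.98819 = 0.226990 + 0.848831 = 1.075821.
Q̄ = (S_0/π) × [bracket] = (589/π) × 1.075821 = 201.70 W/m².
— Configuration B (ϕ=+65.8°):
Solar declination: sin δ = sin ε · sin L_s = sin 25.19° × sin 12.5° = 0.09212, so δ = +5.286°.
cos h₀ = −tan(+65.8°) tan(+5.286°) = -0.2059, h₀ = 1.7781 rad.
Bracket: h₀ sin ϕ sin δ + cos ϕ cos δ sin h₀ = 1.7781×0.91212×0.09212 + 0.40992×0.99575×0.97858 = 0.149404 + 0.399435 = 0.548839.
Q̄ = (S_0/π) × [bracket] = (589/π) × 0.548839 = 102.90 W/m².
Ratio Q̄_A / Q̄_B = 201.70 / 102.90 = 1.960.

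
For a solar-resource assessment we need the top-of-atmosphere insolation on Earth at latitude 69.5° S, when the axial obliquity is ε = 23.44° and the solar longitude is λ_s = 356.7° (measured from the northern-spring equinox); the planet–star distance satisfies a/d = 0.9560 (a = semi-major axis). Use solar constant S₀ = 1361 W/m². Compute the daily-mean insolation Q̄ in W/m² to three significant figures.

Solar declination: sin δ = sin ε · sin λ_s = sin 23.44° × sin 356.7° = -0.02290, so δ = -1.312°.
cos H₀ = −tan(-69.5°) tan(-1.312°) = -0.0613, H₀ = 1.6321 rad.
Bracket: H₀ sin φ sin δ + cos φ cos δ sin H₀ = 1.6321×-0.93667×-0.02290 + 0.35021×0.99974×0.99812 = 0.035008 + 0.349461 = 0.384469.
Inverse-square distance factor (a/d)² = 0.9560² = 0.913936.
Q̄ = (S₀/π) × 0.913936 × [bracket] = (1361/π) × 0.913936 × 0.384469 = 152.2 W/m².

Q̄ ≈ 152 W/m²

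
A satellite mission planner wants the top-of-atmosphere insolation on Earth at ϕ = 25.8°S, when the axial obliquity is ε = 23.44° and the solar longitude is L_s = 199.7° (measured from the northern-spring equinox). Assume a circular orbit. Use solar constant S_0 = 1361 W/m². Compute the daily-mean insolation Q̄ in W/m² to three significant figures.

Solar declination: sin δ = sin ε · sin L_s = sin 23.44° × sin 199.7° = -0.13409, so δ = -7.706°.
cos h₀ = −tan(-25.8°) tan(-7.706°) = -0.0654, h₀ = 1.6363 rad.
Bracket: h₀ sin ϕ sin δ + cos ϕ cos δ sin h₀ = 1.6363×-0.43523×-0.13409 + 0.90032×0.99097×0.99786 = 0.095494 + 0.890281 = 0.985775.
Q̄ = (S_0/π) × [bracket] = (1361/π) × 0.985775 = 427.1 W/m².

Q̄ ≈ 427 W/m²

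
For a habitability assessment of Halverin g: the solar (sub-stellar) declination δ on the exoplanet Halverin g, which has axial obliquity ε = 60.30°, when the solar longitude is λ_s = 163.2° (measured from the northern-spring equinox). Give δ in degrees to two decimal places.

δ = +14.54°

sin δ = sin ε · sin λ_s = sin 60.30° × sin 163.2° = 0.251062.
δ = arcsin(0.251062) = +14.54°.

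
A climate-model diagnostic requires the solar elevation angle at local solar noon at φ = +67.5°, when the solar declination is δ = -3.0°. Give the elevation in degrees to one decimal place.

At local noon the hour angle is zero, so the zenith angle equals |φ − δ| = |+67.5° − (-3.000°)| = 70.500°.
Elevation = 90° − 70.500° = 19.5°.

19.5°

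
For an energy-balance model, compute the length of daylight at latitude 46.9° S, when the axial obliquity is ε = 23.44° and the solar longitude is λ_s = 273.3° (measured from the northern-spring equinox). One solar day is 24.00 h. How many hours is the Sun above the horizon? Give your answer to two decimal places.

15.67 h

Solar declination: sin δ = sin ε · sin λ_s = sin 23.44° × sin 273.3° = -0.39713, so δ = -23.399°.
cos H₀ = −tan φ · tan δ = −tan(-46.9°) × tan(-23.399°) = -0.4624, so H₀ = 2.0515 rad = 117.54°.
Daylight = 2H₀/(2π) × 24.00 h = (2.0515/π) × 24.00 = 15.67 h.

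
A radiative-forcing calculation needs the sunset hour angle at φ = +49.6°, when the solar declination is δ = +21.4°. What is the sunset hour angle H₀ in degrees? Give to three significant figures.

cos H₀ = −tan φ · tan δ = −tan(+49.6°) × tan(+21.400°) = -0.4605, so H₀ = 2.0493 rad = 117.42°.

H₀ = 117°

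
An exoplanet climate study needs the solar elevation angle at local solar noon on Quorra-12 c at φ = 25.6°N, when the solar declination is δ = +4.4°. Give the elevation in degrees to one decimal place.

68.8°

At local noon the hour angle is zero, so the zenith angle equals |φ − δ| = |+25.6° − (+4.400°)| = 21.200°.
Elevation = 90° − 21.200° = 68.8°.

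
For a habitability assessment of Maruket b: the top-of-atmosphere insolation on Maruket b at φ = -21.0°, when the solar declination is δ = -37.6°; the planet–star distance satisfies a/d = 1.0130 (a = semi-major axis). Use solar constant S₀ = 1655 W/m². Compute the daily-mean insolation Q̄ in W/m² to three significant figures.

cos H₀ = −tan(-21.0°) tan(-37.600°) = -0.2956, H₀ = 1.8709 rad.
Bracket: H₀ sin φ sin δ + cos φ cos δ sin H₀ = 1.8709×-0.35837×-0.61015 + 0.93358×0.79229×0.95531 = 0.409090 + 0.706610 = 1.115700.
Inverse-square distance factor (a/d)² = 1.0130² = 1.026169.
Q̄ = (S₀/π) × 1.026169 × [bracket] = (1655/π) × 1.026169 × 1.115700 = 603.1 W/m².

Q̄ ≈ 603 W/m²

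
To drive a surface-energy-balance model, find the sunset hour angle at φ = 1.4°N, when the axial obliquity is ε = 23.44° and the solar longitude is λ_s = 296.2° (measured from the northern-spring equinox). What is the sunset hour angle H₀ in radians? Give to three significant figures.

Solar declination: sin δ = sin ε · sin λ_s = sin 23.44° × sin 296.2° = -0.35692, so δ = -20.911°.
cos H₀ = −tan φ · tan δ = −tan(+1.4°) × tan(-20.911°) = 0.0093, so H₀ = 1.5615 rad = 89.46°.

H₀ = 1.56 rad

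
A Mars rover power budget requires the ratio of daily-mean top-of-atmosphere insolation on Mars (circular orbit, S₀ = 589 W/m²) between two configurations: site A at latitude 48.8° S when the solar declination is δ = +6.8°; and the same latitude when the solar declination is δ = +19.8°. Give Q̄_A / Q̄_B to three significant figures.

Q̄_A / Q̄_B ≈ 1.91

— Configuration A (φ=-48.8°):
cos H₀ = −tan(-48.8°) tan(+6.800°) = 0.1362, H₀ = 1.4342 rad.
Bracket: H₀ sin φ sin δ + cos φ cos δ sin H₀ = 1.4342×-0.75241×0.11840 + 0.65869×0.99297×0.99068 = -0.127766 + 0.647964 = 0.520198.
Q̄ = (S₀/π) × [bracket] = (589/π) × 0.520198 = 97.529 W/m².
— Configuration B (φ=-48.8°):
cos H₀ = −tan(-48.8°) tan(+19.800°) = 0.4112, H₀ = 1.1470 rad.
Bracket: H₀ sin φ sin δ + cos φ cos δ sin H₀ = 1.1470×-0.75241×0.33874 + 0.65869×0.94088×0.91152 = -0.292337 + 0.564913 = 0.272576.
Q̄ = (S₀/π) × [bracket] = (589/π) × 0.272576 = 51.104 W/m².
Ratio Q̄_A / Q̄_B = 97.529 / 51.104 = 1.908.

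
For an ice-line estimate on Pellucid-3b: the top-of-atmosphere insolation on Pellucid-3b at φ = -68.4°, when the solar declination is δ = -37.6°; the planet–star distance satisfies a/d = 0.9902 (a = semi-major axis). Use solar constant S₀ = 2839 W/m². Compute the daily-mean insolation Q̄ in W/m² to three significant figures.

Q̄ ≈ 1.58e+03 W/m²

cos H₀ = −tan(-68.4°) tan(-37.600°) = -1.9451 ≤ −1 ⇒ polar day, H₀ = π.
Bracket: H₀ sin φ sin δ + cos φ cos δ sin H₀ = 3.1416×-0.92978×-0.61015 + 0.36812×0.79229×0.00000 = 1.782246 + 0.000000 = 1.782246.
Inverse-square distance factor (a/d)² = 0.9902² = 0.980496.
Q̄ = (S₀/π) × 0.980496 × [bracket] = (2839/π) × 0.980496 × 1.782246 = 1579 W/m².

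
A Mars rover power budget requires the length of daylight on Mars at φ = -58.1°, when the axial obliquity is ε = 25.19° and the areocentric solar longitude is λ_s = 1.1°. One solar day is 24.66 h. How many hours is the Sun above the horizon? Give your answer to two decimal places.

sin δ = sin 25.19° × sin 1.1° = 0.00817, so δ = +0.468°.
cos H₀ = −tan φ · tan δ = −tan(-58.1°) × tan(+0.468°) = 0.0131, so H₀ = 1.5577 rad = 89.25°.
Daylight = 2H₀/(2π) × 24.66 h = (1.5577/π) × 24.66 = 12.23 h.

12.23 h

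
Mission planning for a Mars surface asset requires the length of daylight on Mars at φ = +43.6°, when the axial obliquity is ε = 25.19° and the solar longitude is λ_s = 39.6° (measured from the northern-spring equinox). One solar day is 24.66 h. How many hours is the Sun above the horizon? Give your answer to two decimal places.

14.46 h

Solar declination: sin δ = sin ε · sin λ_s = sin 25.19° × sin 39.6° = 0.27130, so δ = +15.742°.
cos H₀ = −tan φ · tan δ = −tan(+43.6°) × tan(+15.742°) = -0.2684, so H₀ = 1.8426 rad = 105.57°.
Daylight = 2H₀/(2π) × 24.66 h = (1.8426/π) × 24.66 = 14.46 h.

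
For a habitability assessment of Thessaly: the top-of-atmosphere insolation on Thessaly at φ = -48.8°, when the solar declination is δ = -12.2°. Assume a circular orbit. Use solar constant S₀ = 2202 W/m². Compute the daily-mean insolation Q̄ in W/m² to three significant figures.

cos H₀ = −tan(-48.8°) tan(-12.200°) = -0.2470, H₀ = 1.8204 rad.
Bracket: H₀ sin φ sin δ + cos φ cos δ sin H₀ = 1.8204×-0.75241×-0.21132 + 0.65869×0.97742×0.96902 = 0.289442 + 0.623871 = 0.913313.
Q̄ = (S₀/π) × [bracket] = (2202/π) × 0.913313 = 640.2 W/m².

Q̄ ≈ 640 W/m²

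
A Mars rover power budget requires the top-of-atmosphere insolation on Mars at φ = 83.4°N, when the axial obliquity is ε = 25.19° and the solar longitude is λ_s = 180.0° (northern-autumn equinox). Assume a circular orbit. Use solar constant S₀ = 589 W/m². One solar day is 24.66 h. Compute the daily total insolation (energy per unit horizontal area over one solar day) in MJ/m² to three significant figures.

Solar declination: sin δ = sin ε · sin λ_s = sin 25.19° × sin 180.0° = 0.00000, so δ = +0.000°.
cos H₀ = −tan(+83.4°) tan(+0.000°) = -0.0000, H₀ = 1.5708 rad.
Bracket: H₀ sin φ sin δ + cos φ cos δ sin H₀ = 1.5708×0.99337×0.00000 + 0.11494×1.00000×1.00000 = 0.000000 + 0.114940 = 0.114940.
Q̄ = (S₀/π) × [bracket] = (589/π) × 0.114940 = 21.549 W/m².
Daily total = Q̄ × 24.66 h × 3600 s/h = 21.549 × 24.66 × 3600 / 10⁶ = 1.913 MJ/m².

1.91 MJ/m²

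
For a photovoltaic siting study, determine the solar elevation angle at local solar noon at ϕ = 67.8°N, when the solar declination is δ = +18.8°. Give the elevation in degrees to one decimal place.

41.0°

At local noon the hour angle is zero, so the zenith angle equals |ϕ − δ| = |+67.8° − (+18.800°)| = 49.000°.
Elevation = 90° − 49.000° = 41.0°.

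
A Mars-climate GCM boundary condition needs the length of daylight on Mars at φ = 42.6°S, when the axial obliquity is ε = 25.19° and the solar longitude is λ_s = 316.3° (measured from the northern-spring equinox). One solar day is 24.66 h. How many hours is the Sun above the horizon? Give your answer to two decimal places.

Solar declination: sin δ = sin ε · sin λ_s = sin 25.19° × sin 316.3° = -0.29405, so δ = -17.101°.
cos H₀ = −tan φ · tan δ = −tan(-42.6°) × tan(-17.101°) = -0.2829, so H₀ = 1.8576 rad = 106.43°.
Daylight = 2H₀/(2π) × 24.66 h = (1.8576/π) × 24.66 = 14.58 h.

14.58 h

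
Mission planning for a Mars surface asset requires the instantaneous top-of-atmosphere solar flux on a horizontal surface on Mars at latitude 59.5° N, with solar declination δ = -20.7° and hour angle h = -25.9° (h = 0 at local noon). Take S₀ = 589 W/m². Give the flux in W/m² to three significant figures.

cos θ_z = sin φ sin δ + cos φ cos δ cos h = -0.304564 + 0.427086 = 0.122522.
Flux = S₀ · cos θ_z = 589 × 0.122522 = 72.17 W/m².

72.2 W/m²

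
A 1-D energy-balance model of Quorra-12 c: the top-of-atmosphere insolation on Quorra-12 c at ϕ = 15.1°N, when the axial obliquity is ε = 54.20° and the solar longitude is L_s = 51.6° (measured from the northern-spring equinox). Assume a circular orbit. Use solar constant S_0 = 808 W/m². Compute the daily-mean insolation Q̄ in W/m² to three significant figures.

Solar declination: sin δ = sin ε · sin L_s = sin 54.20° × sin 51.6° = 0.63563, so δ = +39.466°.
cos h₀ = −tan(+15.1°) tan(+39.466°) = -0.2222, h₀ = 1.7948 rad.
Bracket: h₀ sin ϕ sin δ + cos ϕ cos δ sin h₀ = 1.7948×0.26050×0.63563 + 0.96547×0.77200×0.97501 = 0.297186 + 0.726717 = 1.023903.
Q̄ = (S_0/π) × [bracket] = (808/π) × 1.023903 = 263.3 W/m².

Q̄ ≈ 263 W/m²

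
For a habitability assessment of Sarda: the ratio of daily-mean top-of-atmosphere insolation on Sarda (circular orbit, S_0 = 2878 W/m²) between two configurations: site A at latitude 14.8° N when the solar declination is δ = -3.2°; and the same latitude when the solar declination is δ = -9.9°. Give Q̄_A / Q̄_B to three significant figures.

— Configuration A (ϕ=+14.8°):
cos h₀ = −tan(+14.8°) tan(-3.200°) = 0.0148, h₀ = 1.5560 rad.
Bracket: h₀ sin ϕ sin δ + cos ϕ cos δ sin h₀ = 1.5560×0.25545×-0.05582 + 0.96682×0.99844×0.99989 = -0.022187 + 0.965206 = 0.943019.
Q̄ = (S_0/π) × [bracket] = (2878/π) × 0.943019 = 863.90 W/m².
— Configuration B (ϕ=+14.8°):
cos h₀ = −tan(+14.8°) tan(-9.900°) = 0.0461, h₀ = 1.5247 rad.
Bracket: h₀ sin ϕ sin δ + cos ϕ cos δ sin h₀ = 1.5247×0.25545×-0.17193 + 0.96682×0.98511×0.99894 = -0.066964 + 0.951414 = 0.884450.
Q̄ = (S_0/π) × [bracket] = (2878/π) × 0.884450 = 810.24 W/m².
Ratio Q̄_A / Q̄_B = 863.90 / 810.24 = 1.066.

Q̄_A / Q̄_B ≈ 1.07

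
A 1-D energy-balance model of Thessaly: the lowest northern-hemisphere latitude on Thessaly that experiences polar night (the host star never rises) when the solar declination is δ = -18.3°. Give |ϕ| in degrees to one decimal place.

Polar night requires cos h₀ = −tan ϕ tan δ ≥ 1, i.e. tan ϕ tan δ ≤ −1.
The boundary is |tan ϕ| · |tan δ| = 1, so |ϕ| = 90° − |δ| = 90° − 18.3° = 71.7° in the northern hemisphere.

|ϕ| = 71.7°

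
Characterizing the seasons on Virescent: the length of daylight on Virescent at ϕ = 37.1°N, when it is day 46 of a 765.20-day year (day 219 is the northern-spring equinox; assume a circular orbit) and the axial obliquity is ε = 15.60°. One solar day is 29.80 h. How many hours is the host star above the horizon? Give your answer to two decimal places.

12.91 h

Solar longitude: L_s = 360° × (46 − 219)/765.20 = -81.390°, i.e. -81.390° + 360° = 278.610°.
sin δ = sin 15.60° × sin 278.610° = -0.26589, so δ = -15.420°.
cos h₀ = −tan ϕ · tan δ = −tan(+37.1°) × tan(-15.420°) = 0.2086, so h₀ = 1.3607 rad = 77.96°.
Daylight = 2h₀/(2π) × 29.80 h = (1.3607/π) × 29.80 = 12.91 h.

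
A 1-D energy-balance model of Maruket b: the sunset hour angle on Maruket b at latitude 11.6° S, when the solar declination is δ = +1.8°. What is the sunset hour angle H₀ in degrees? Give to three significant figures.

H₀ = 89.6°

cos H₀ = −tan φ · tan δ = −tan(-11.6°) × tan(+1.800°) = 0.0065, so H₀ = 1.5643 rad = 89.63°.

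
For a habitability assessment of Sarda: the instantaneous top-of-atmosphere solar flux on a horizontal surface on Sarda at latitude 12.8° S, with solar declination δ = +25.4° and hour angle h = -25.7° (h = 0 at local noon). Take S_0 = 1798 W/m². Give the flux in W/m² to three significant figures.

cos θ_z = sin ϕ sin δ + cos ϕ cos δ cos h = -0.095030 + 0.793747 = 0.698717.
Flux = S_0 · cos θ_z = 1798 × 0.698717 = 1256 W/m².

1.26e+03 W/m²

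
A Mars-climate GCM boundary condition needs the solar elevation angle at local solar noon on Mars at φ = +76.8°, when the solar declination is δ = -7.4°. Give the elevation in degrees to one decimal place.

At local noon the hour angle is zero, so the zenith angle equals |φ − δ| = |+76.8° − (-7.400°)| = 84.200°.
Elevation = 90° − 84.200° = 5.8°.

5.8°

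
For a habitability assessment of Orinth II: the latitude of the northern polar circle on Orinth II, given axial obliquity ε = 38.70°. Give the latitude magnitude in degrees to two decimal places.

51.30°

The polar circle is the lowest latitude that experiences at least one full rotation of continuous daylight at the northern-summer solstice; it lies at |φ| = 90° − ε = 90° − 38.70° = 51.30°.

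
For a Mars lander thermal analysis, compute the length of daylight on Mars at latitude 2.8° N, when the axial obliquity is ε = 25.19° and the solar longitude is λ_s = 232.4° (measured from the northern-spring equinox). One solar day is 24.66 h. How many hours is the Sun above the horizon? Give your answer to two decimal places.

12.19 h

Solar declination: sin δ = sin ε · sin λ_s = sin 25.19° × sin 232.4° = -0.33722, so δ = -19.707°.
cos H₀ = −tan φ · tan δ = −tan(+2.8°) × tan(-19.707°) = 0.0175, so H₀ = 1.5533 rad = 89.00°.
Daylight = 2H₀/(2π) × 24.66 h = (1.5533/π) × 24.66 = 12.19 h.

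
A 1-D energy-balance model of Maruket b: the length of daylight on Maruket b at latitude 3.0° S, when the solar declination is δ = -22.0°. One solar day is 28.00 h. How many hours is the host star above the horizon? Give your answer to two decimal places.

14.19 h

cos H₀ = −tan φ · tan δ = −tan(-3.0°) × tan(-22.000°) = -0.0212, so H₀ = 1.5920 rad = 91.21°.
Daylight = 2H₀/(2π) × 28.00 h = (1.5920/π) × 28.00 = 14.19 h.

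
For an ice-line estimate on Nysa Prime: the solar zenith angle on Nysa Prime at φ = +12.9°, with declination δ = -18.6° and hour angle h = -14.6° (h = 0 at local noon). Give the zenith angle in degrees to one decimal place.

cos θ_z = sin φ sin δ + cos φ cos δ cos h = -0.071208 + 0.894016 = 0.822808.
θ_z = arccos(0.822808) = 34.6°.

θ_z = 34.6°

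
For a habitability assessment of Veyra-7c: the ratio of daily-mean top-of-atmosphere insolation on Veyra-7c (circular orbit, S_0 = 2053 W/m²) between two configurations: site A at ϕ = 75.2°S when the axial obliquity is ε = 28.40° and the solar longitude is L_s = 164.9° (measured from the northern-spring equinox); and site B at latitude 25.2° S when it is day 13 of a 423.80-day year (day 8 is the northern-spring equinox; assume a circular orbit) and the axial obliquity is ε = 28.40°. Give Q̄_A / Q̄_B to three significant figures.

— Configuration A (ϕ=-75.2°):
Solar declination: sin δ = sin ε · sin L_s = sin 28.40° × sin 164.9° = 0.12390, so δ = +7.117°.
cos h₀ = −tan(-75.2°) tan(+7.117°) = 0.4726, h₀ = 1.0786 rad.
Bracket: h₀ sin ϕ sin δ + cos ϕ cos δ sin h₀ = 1.0786×-0.96682×0.12390 + 0.25545×0.99229×0.88128 = -0.129204 + 0.223387 = 0.094183.
Q̄ = (S_0/π) × [bracket] = (2053/π) × 0.094183 = 61.548 W/m².
— Configuration B (ϕ=-25.2°):
Solar longitude: L_s = 360° × (13 − 8)/423.80 = 4.247°.
sin δ = sin 28.40° × sin 4.247° = 0.03523, so δ = +2.019°.
cos h₀ = −tan(-25.2°) tan(+2.019°) = 0.0166, h₀ = 1.5542 rad.
Bracket: h₀ sin ϕ sin δ + cos ϕ cos δ sin h₀ = 1.5542×-0.42578×0.03523 + 0.90483×0.99938×0.99986 = -0.023313 + 0.904142 = 0.880829.
Q̄ = (S_0/π) × [bracket] = (2053/π) × 0.880829 = 575.61 W/m².
Ratio Q̄_A / Q̄_B = 61.548 / 575.61 = 0.1069.

Q̄_A / Q̄_B ≈ 0.107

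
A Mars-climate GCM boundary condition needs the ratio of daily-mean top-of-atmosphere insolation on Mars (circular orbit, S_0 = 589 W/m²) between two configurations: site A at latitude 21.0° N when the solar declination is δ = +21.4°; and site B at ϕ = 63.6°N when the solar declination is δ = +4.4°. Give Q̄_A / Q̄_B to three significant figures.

Q̄_A / Q̄_B ≈ 1.95

— Configuration A (ϕ=+21.0°):
cos h₀ = −tan(+21.0°) tan(+21.400°) = -0.1504, h₀ = 1.7218 rad.
Bracket: h₀ sin ϕ sin δ + cos ϕ cos δ sin h₀ = 1.7218×0.35837×0.36488 + 0.93358×0.93106×0.98862 = 0.225146 + 0.859327 = 1.084473.
Q̄ = (S_0/π) × [bracket] = (589/π) × 1.084473 = 203.32 W/m².
— Configuration B (ϕ=+63.6°):
cos h₀ = −tan(+63.6°) tan(+4.400°) = -0.1550, h₀ = 1.7264 rad.
Bracket: h₀ sin ϕ sin δ + cos ϕ cos δ sin h₀ = 1.7264×0.89571×0.07672 + 0.44464×0.99705×0.98791 = 0.118636 + 0.437968 = 0.556604.
Q̄ = (S_0/π) × [bracket] = (589/π) × 0.556604 = 104.35 W/m².
Ratio Q̄_A / Q̄_B = 203.32 / 104.35 = 1.948.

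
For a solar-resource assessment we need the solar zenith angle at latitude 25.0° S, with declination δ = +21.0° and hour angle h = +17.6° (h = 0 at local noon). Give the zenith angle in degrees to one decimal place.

θ_z = 49.1°

cos θ_z = sin ϕ sin δ + cos ϕ cos δ cos h = -0.151453 + 0.806505 = 0.655052.
θ_z = arccos(0.655052) = 49.1°.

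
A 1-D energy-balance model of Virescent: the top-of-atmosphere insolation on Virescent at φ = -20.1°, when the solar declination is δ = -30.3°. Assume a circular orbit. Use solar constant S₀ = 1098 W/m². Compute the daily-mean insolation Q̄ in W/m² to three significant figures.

cos H₀ = −tan(-20.1°) tan(-30.300°) = -0.2138, H₀ = 1.7863 rad.
Bracket: H₀ sin φ sin δ + cos φ cos δ sin H₀ = 1.7863×-0.34366×-0.50453 + 0.93909×0.86340×0.97687 = 0.309721 + 0.792056 = 1.101777.
Q̄ = (S₀/π) × [bracket] = (1098/π) × 1.101777 = 385.1 W/m².

Q̄ ≈ 385 W/m²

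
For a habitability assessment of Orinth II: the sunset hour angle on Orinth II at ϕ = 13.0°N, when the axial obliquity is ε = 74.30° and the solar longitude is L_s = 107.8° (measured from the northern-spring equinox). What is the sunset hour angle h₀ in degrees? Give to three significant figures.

h₀ = 122°

Solar declination: sin δ = sin ε · sin L_s = sin 74.30° × sin 107.8° = 0.91661, so δ = +66.435°.
cos h₀ = −tan ϕ · tan δ = −tan(+13.0°) × tan(+66.435°) = -0.5293, so h₀ = 2.1286 rad = 121.96°.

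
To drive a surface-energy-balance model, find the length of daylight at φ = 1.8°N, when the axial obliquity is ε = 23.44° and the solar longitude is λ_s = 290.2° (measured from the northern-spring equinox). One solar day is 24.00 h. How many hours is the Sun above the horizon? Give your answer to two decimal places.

Solar declination: sin δ = sin ε · sin λ_s = sin 23.44° × sin 290.2° = -0.37332, so δ = -21.921°.
cos H₀ = −tan φ · tan δ = −tan(+1.8°) × tan(-21.921°) = 0.0126, so H₀ = 1.5581 rad = 89.28°.
Daylight = 2H₀/(2π) × 24.00 h = (1.5581/π) × 24.00 = 11.90 h.

11.90 h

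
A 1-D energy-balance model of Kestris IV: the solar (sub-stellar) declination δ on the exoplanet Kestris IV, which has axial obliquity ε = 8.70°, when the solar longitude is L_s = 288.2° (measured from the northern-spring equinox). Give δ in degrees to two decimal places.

sin δ = sin ε · sin L_s = sin 8.70° × sin 288.2° = -0.143694.
δ = arcsin(-0.143694) = -8.26°.

δ = -8.26°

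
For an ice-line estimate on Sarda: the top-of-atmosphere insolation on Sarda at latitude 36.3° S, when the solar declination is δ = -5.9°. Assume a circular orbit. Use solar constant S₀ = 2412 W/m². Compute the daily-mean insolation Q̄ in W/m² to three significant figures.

Q̄ ≈ 691 W/m²

cos H₀ = −tan(-36.3°) tan(-5.900°) = -0.0759, H₀ = 1.6468 rad.
Bracket: H₀ sin φ sin δ + cos φ cos δ sin H₀ = 1.6468×-0.59201×-0.10279 + 0.80593×0.99470×0.99711 = 0.100212 + 0.799342 = 0.899554.
Q̄ = (S₀/π) × [bracket] = (2412/π) × 0.899554 = 690.6 W/m².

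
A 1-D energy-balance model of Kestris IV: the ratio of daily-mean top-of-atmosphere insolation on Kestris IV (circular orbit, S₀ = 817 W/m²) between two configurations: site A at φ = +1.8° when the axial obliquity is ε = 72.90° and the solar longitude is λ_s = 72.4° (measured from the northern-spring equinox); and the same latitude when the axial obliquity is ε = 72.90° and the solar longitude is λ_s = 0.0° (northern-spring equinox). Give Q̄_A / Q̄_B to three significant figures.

Q̄_A / Q̄_B ≈ 0.458

— Configuration A (φ=+1.8°):
Solar declination: sin δ = sin ε · sin λ_s = sin 72.90° × sin 72.4° = 0.91105, so δ = +65.651°.
cos H₀ = −tan(+1.8°) tan(+65.651°) = -0.0694, H₀ = 1.6403 rad.
Bracket: H₀ sin φ sin δ + cos φ cos δ sin H₀ = 1.6403×0.03141×0.91105 + 0.99951×0.41229×0.99759 = 0.046939 + 0.411095 = 0.458034.
Q̄ = (S₀/π) × [bracket] = (817/π) × 0.458034 = 119.12 W/m².
— Configuration B (φ=+1.8°):
Solar declination: sin δ = sin ε · sin λ_s = sin 72.90° × sin 0.0° = 0.00000, so δ = +0.000°.
cos H₀ = −tan(+1.8°) tan(+0.000°) = -0.0000, H₀ = 1.5708 rad.
Bracket: H₀ sin φ sin δ + cos φ cos δ sin H₀ = 1.5708×0.03141×0.00000 + 0.99951×1.00000×1.00000 = 0.000000 + 0.999510 = 0.999510.
Q̄ = (S₀/π) × [bracket] = (817/π) × 0.999510 = 259.93 W/m².
Ratio Q̄_A / Q̄_B = 119.12 / 259.93 = 0.4583.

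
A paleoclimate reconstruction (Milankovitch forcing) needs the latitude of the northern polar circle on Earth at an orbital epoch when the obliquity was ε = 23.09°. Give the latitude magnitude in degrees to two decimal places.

66.91°

The polar circle is the lowest latitude that experiences at least one full rotation of continuous daylight at the northern-summer solstice; it lies at |φ| = 90° − ε = 90° − 23.09° = 66.91°.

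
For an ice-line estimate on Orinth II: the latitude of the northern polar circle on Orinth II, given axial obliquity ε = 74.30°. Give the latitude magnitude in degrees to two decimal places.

The polar circle is the lowest latitude that experiences at least one full rotation of continuous daylight at the northern-summer solstice; it lies at |φ| = 90° − ε = 90° − 74.30° = 15.70°.

15.70°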